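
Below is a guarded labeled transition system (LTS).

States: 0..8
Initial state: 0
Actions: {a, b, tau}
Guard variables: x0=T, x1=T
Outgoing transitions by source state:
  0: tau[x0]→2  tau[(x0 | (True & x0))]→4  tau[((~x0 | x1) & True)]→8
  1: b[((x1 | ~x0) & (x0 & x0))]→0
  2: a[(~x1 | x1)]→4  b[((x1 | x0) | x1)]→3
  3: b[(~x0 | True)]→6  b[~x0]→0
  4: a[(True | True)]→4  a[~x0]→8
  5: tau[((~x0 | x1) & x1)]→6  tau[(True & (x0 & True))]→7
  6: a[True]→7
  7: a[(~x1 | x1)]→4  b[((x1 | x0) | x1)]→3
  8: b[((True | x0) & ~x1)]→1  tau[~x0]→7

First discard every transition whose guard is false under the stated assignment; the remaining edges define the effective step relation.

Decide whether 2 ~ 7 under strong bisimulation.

Compute ~ classes (split until stable):
  π0 = {{0,1,2,3,4,5,6,7,8}}
  π1 = {{0,5},{1,3},{2,7},{4,6},{8}}
  π2 = {{0},{1},{2,7},{3},{4},{5},{6},{8}}
stable after 3 split(s): 8 block(s)
[2]={2,7}  [7]={2,7}

Answer: BISIMILAR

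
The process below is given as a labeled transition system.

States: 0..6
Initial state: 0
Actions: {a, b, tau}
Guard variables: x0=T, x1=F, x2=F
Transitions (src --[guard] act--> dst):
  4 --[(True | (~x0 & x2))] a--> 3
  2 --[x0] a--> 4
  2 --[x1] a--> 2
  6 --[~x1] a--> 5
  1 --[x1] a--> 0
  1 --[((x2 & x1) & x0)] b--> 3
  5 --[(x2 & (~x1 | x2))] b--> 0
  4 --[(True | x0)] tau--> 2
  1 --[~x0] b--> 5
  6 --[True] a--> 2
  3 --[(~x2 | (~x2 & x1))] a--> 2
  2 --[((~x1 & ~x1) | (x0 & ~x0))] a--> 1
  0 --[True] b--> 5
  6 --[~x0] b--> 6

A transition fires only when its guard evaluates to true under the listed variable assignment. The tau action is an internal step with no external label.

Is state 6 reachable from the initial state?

Answer: UNREACHABLE

Working:
Guard filter leaves 8 enabled edge(s).
L0 = {0}
L1 = {5}  cumulative {0,5}
R = {0,5}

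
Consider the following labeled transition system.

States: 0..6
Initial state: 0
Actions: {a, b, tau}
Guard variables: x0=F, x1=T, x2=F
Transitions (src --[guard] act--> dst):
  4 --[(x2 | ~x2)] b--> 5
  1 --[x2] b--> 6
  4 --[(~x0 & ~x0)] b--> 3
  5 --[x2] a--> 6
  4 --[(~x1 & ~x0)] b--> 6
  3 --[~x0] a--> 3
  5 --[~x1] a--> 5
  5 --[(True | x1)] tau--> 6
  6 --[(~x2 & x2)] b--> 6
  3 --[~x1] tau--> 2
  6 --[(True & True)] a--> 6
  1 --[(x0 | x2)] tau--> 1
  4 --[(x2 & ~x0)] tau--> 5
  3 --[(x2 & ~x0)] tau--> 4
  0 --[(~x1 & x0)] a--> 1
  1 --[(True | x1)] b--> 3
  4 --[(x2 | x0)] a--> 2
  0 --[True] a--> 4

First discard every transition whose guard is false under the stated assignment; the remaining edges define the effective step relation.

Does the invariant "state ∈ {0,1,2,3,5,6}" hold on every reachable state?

Inv-set: {0,1,2,3,5,6}
R = {0,3,4,5,6}
  0: ok
  3: ok
  4: VIOLATES
  5: ok
  6: ok
counterexample path to 4: a

Answer: INVARIANT VIOLATED at state 4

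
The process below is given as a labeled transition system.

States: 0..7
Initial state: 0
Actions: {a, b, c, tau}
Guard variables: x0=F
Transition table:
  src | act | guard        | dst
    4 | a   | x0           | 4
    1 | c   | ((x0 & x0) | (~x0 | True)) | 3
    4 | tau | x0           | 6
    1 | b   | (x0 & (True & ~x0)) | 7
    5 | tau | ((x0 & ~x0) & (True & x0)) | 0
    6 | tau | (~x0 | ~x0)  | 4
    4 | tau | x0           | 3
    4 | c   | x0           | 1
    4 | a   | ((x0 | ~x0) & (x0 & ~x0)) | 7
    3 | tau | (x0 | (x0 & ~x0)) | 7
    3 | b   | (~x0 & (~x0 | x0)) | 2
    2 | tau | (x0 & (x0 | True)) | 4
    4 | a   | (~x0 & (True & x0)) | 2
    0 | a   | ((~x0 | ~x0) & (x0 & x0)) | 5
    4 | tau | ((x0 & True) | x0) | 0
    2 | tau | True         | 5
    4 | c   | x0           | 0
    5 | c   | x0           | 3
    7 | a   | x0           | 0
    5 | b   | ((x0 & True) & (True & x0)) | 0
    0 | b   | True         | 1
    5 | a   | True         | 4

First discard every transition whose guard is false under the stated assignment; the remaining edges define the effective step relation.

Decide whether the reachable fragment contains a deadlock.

Reach set: {0,1,2,3,4,5}
  0: b→1  [deg 1]
  1: c→3  [deg 1]
  2: tau→5  [deg 1]
  3: b→2  [deg 1]
  4: ∅  [no exit]
  5: a→4  [deg 1]
witness 4: b·c·b·tau·a

Answer: DEADLOCK at state 4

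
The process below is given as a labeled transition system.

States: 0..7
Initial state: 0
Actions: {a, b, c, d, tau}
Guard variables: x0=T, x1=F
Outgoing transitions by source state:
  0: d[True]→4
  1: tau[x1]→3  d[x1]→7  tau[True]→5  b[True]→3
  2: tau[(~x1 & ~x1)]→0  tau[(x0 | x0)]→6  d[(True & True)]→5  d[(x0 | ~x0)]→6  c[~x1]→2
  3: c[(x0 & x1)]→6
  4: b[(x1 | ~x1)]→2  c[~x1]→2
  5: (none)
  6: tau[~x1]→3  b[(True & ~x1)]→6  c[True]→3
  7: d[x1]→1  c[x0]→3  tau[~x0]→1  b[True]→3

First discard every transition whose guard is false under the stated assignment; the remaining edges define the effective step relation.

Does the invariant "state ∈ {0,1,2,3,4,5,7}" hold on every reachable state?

Inv-set: {0,1,2,3,4,5,7}
Reachable = {0,2,3,4,5,6}
  0: ok
  2: ok
  3: ok
  4: ok
  5: ok
  6: ✗ unsafe
reach 6 via d·b·tau — violates

Answer: INVARIANT VIOLATED at state 6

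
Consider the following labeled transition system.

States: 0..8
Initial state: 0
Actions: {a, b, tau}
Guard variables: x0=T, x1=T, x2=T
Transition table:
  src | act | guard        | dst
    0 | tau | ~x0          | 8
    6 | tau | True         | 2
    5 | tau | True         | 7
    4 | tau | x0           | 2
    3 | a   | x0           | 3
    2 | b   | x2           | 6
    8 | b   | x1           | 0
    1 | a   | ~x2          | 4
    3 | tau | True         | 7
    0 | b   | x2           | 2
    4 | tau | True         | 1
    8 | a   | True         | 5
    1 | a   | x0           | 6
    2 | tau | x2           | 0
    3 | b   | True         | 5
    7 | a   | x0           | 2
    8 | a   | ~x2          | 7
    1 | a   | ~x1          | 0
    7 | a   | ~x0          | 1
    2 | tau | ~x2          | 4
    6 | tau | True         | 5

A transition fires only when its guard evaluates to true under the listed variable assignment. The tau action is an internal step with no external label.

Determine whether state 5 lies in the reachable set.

Answer: REACHABLE

Trace:
Guard filter leaves 15 enabled edge(s).
L0 = {0}
L1 = {2}  total {0,2}
L2 = {6}  total {0,2,6}
L3 = {5}  total {0,2,5,6}
L4 = {7}  total {0,2,5,6,7}
Reach set: {0,2,5,6,7}
Path to 5: b·b·tau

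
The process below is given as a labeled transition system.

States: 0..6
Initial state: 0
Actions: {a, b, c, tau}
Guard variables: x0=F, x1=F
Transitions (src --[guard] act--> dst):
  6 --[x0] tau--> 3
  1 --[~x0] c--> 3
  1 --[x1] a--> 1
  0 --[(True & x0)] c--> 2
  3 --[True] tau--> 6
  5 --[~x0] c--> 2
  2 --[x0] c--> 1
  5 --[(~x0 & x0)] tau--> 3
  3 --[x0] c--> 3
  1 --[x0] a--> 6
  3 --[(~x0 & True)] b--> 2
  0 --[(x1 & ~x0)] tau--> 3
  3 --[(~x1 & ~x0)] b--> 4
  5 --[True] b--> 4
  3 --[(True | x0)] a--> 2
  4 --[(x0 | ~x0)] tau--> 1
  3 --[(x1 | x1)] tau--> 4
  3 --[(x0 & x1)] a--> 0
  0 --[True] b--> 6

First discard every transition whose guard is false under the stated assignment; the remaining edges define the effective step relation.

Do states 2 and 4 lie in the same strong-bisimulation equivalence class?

Answer: NOT BISIMILAR

Analysis:
Bisimulation quotient by refinement:
  π0 = {{0,1,2,3,4,5,6}}
  π1 = {{0},{1},{2,6},{3},{4},{5}}
stable after 2 split(s): 6 block(s)
[2]={2,6}  [4]={4}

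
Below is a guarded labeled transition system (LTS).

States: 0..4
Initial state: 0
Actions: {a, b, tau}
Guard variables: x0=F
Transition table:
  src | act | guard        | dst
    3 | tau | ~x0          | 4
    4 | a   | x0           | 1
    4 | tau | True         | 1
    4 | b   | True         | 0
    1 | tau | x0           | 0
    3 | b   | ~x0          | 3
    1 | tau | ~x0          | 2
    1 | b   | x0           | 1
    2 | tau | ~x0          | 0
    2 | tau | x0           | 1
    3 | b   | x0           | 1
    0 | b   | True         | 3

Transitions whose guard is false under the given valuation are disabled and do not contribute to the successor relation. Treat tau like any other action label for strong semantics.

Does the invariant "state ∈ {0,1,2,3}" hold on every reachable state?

Answer: INVARIANT VIOLATED at state 4

Trace:
Safe = {0,1,2,3}
R = {0,1,2,3,4}
  0: ok
  1: ok
  2: ok
  3: ok
  4: VIOLATES
reach 4 via b·tau — violates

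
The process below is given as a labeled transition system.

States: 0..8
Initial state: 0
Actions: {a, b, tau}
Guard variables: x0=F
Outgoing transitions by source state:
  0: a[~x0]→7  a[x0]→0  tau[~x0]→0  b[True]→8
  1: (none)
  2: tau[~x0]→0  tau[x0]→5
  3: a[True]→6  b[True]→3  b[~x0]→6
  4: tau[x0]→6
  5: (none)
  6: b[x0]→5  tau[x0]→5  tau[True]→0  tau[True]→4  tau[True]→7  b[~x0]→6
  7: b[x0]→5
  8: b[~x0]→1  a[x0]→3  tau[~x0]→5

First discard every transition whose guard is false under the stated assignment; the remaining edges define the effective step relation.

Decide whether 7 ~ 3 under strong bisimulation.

Answer: NOT BISIMILAR

Analysis:
Bisimulation quotient by refinement:
  P[0] = {{0,1,2,3,4,5,6,7,8}}
  P[1] = {{0},{1,4,5,7},{2},{3},{6,8}}
  P[2] = {{0},{1,4,5,7},{2},{3},{6},{8}}
Fixed point at round 3; 6 class(es).
class of 7: {1,4,5,7}; class of 3: {3}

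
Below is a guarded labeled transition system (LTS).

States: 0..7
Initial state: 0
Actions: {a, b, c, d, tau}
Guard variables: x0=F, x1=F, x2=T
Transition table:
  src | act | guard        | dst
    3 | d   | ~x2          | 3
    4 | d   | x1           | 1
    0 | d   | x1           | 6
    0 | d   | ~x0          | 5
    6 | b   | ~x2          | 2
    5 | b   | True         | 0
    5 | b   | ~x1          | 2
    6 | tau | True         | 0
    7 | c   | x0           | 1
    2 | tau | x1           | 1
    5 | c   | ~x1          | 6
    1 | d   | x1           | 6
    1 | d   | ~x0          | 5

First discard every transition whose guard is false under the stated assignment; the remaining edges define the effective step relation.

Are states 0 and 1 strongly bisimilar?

Answer: BISIMILAR

Trace:
Bisimulation quotient by refinement:
  round 0: {{0,1,2,3,4,5,6,7}}
  round 1: {{0,1},{2,3,4,7},{5},{6}}
stable after 2 split(s): 4 block(s)
0∈{0,1}, 1∈{0,1}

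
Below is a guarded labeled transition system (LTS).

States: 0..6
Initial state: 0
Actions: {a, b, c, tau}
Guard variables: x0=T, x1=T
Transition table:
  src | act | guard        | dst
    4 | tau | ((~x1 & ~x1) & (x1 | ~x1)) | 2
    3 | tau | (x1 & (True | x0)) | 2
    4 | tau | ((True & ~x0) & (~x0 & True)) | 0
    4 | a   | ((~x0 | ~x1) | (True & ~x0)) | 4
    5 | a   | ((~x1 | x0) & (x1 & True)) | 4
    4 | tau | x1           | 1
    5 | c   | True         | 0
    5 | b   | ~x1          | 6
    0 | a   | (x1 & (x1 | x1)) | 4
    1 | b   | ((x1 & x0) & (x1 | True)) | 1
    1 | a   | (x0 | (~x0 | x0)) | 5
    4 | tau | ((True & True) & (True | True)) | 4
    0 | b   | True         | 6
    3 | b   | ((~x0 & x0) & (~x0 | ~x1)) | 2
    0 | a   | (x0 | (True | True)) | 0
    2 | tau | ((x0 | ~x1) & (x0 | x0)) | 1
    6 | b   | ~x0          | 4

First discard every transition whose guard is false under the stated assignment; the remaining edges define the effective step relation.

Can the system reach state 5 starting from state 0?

Answer: REACHABLE

Working:
After dropping false guards: 11 live edges.
depth 0: {0}
depth 1: {4,6}  total {0,4,6}
depth 2: {1}  total {0,1,4,6}
depth 3: {5}  total {0,1,4,5,6}
R = {0,1,4,5,6}
Path to 5: a·tau·a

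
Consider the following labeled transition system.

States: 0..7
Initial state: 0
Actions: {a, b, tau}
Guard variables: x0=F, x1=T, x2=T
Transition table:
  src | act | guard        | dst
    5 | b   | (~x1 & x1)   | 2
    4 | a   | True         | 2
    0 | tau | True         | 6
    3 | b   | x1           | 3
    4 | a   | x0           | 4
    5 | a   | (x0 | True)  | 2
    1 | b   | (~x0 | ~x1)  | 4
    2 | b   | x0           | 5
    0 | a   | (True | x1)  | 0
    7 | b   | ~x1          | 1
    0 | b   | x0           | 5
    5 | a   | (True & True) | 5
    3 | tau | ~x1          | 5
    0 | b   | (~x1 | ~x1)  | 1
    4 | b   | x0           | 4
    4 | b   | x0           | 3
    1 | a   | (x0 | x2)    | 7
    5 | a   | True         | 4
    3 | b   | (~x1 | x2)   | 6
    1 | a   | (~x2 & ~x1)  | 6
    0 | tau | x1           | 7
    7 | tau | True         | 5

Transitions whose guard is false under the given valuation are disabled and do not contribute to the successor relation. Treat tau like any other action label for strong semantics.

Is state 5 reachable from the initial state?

12 transition(s) survive guard evaluation.
depth 0: {0}
depth 1: {6,7}  total {0,6,7}
depth 2: {5}  total {0,5,6,7}
depth 3: {2,4}  total {0,2,4,5,6,7}
R = {0,2,4,5,6,7}
trace reaching 5: tau·tau

Answer: REACHABLE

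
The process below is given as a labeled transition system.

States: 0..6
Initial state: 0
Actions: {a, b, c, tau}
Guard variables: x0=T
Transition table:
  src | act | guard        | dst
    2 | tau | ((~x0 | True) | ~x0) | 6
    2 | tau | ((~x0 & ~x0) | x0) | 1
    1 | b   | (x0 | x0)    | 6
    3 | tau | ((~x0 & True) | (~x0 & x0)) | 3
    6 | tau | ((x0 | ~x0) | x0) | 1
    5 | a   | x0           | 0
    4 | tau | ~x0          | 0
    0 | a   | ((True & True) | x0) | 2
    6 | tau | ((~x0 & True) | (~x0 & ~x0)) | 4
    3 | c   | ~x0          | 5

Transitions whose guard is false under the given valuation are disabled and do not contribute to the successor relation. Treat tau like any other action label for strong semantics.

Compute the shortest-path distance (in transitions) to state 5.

Breadth-first toward 5:
  depth 0: {0}
  depth 1: {2}
  depth 2: {1,6}
5 never appears.

Answer: UNREACHABLE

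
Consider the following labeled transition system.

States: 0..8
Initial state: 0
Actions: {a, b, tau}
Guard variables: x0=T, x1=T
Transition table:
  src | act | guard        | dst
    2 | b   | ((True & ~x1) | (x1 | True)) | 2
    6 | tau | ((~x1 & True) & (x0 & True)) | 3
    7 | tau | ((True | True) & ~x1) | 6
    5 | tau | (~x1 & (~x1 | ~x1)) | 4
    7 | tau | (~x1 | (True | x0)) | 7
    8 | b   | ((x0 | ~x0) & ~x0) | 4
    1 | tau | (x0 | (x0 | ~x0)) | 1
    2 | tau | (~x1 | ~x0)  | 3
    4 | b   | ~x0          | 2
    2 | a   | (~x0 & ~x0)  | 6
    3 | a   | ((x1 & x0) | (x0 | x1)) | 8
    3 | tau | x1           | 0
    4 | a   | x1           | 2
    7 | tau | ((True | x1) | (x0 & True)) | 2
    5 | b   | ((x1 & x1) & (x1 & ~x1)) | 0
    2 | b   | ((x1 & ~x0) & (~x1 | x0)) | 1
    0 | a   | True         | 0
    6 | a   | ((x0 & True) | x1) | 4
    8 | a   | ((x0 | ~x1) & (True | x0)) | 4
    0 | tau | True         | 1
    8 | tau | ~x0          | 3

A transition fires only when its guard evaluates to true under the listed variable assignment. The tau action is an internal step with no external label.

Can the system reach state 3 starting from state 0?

Guard filter leaves 11 enabled edge(s).
Layer 0: {0}
Layer 1: {1}  total {0,1}
R = {0,1}

Answer: UNREACHABLE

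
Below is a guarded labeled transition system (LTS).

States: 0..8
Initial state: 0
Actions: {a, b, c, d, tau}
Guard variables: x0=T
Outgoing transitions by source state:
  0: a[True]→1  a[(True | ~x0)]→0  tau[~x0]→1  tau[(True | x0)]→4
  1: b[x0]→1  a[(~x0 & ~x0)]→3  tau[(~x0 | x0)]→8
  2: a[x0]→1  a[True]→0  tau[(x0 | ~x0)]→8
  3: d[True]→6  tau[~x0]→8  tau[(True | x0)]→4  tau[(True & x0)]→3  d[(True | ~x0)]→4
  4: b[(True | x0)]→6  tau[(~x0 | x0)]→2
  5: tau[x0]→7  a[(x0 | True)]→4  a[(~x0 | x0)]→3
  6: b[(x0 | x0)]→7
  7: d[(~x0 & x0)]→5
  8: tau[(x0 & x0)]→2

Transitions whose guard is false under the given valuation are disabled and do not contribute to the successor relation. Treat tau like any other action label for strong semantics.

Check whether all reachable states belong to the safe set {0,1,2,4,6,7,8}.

Answer: INVARIANT HOLDS

Working:
Inv-set: {0,1,2,4,6,7,8}
Reach set: {0,1,2,4,6,7,8}
  0: ok
  1: ok
  2: ok
  4: ok
  6: ok
  7: ok
  8: ok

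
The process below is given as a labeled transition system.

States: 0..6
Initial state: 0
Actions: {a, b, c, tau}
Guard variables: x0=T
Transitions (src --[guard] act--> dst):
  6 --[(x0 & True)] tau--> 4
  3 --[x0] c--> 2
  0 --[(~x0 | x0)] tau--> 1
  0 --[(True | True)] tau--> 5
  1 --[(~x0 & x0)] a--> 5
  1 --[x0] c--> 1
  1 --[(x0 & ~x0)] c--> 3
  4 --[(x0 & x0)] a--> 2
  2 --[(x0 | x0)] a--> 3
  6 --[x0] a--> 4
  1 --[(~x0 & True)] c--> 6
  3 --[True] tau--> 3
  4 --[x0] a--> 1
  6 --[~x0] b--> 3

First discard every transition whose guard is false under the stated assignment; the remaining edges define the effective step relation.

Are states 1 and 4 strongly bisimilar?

Answer: NOT BISIMILAR

Working:
Refine partition for ~:
  π0 = {{0,1,2,3,4,5,6}}
  π1 = {{0},{1},{2,4},{3},{5},{6}}
  π2 = {{0},{1},{2},{3},{4},{5},{6}}
stable after 3 split(s): 7 block(s)
[1]={1}  [4]={4}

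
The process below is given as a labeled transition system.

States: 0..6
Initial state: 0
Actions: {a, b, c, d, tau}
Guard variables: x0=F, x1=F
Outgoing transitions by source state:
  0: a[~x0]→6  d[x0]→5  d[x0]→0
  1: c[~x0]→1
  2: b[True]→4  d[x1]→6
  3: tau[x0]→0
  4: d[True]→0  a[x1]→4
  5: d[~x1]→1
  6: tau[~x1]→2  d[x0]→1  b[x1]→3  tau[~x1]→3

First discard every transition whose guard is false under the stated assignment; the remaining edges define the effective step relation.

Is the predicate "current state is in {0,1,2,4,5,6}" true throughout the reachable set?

Safe = {0,1,2,4,5,6}
R = {0,2,3,4,6}
  0: ok
  2: ok
  3: VIOLATES
  4: ok
  6: ok
reach 3 via a·tau — violates

Answer: INVARIANT VIOLATED at state 3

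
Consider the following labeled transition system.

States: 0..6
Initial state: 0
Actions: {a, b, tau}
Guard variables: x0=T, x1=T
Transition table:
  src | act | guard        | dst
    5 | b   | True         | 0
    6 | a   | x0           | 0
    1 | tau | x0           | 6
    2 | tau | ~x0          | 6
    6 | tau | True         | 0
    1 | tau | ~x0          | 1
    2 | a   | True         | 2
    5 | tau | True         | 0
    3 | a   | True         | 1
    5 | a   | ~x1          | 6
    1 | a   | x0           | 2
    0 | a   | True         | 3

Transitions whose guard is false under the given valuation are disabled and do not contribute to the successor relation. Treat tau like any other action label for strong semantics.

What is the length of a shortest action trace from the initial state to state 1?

Answer: 2

Trace:
Layered search for 1:
  L0 = {0}
  L1 = {3}
  L2 = {1}
depth(1)=2, e.g. a·a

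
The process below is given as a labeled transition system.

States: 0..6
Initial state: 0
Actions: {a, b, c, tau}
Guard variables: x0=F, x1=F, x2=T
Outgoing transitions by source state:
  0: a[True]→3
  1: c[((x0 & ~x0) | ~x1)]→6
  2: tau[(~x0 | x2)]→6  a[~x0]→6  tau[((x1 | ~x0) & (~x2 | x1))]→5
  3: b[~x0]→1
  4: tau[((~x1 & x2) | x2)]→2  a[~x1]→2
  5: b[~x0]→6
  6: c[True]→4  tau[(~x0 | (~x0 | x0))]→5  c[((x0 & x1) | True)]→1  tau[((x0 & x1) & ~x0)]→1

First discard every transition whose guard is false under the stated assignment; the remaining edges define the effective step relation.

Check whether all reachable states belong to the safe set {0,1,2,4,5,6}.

Answer: INVARIANT VIOLATED at state 3

Analysis:
Inv-set: {0,1,2,4,5,6}
Reachable = {0,1,2,3,4,5,6}
  0: safe
  1: safe
  2: safe
  3: outside
  4: safe
  5: safe
  6: safe
counterexample path to 3: a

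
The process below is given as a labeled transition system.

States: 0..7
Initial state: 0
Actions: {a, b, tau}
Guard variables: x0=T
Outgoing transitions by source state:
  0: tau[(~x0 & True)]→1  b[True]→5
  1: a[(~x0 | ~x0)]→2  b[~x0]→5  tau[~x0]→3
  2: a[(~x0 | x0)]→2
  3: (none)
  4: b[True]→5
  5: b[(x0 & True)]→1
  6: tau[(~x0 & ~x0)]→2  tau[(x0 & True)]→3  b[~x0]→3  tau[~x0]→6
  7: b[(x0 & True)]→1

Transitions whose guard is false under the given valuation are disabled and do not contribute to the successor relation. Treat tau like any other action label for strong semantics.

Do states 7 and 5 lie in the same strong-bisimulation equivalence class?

Answer: BISIMILAR

Working:
Refine partition for ~:
  π0 = {{0,1,2,3,4,5,6,7}}
  π1 = {{0,4,5,7},{1,3},{2},{6}}
  π2 = {{0,4},{1,3},{2},{5,7},{6}}
stable after 3 split(s): 5 block(s)
7∈{5,7}, 5∈{5,7}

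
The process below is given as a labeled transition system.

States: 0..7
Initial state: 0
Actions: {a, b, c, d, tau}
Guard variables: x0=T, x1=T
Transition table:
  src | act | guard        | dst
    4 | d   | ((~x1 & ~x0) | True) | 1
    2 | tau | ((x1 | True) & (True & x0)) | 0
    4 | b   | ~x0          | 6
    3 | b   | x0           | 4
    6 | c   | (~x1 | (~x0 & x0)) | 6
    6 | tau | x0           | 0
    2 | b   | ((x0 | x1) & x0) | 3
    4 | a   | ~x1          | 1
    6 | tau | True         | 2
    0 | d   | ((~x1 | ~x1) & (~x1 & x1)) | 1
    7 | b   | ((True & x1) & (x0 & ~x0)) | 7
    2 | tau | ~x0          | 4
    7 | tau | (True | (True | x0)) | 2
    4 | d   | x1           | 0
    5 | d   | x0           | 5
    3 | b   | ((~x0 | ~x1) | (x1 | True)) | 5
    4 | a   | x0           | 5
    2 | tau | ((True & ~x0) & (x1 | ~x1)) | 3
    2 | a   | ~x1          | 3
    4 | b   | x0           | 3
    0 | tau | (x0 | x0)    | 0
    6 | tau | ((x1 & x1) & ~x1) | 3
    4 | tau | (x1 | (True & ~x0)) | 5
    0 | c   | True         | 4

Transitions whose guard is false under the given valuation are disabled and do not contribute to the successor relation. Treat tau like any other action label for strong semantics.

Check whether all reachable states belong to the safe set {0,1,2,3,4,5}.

Inv-set: {0,1,2,3,4,5}
Reach set: {0,1,3,4,5}
  0: ✓
  1: ✓
  3: ✓
  4: ✓
  5: ✓

Answer: INVARIANT HOLDS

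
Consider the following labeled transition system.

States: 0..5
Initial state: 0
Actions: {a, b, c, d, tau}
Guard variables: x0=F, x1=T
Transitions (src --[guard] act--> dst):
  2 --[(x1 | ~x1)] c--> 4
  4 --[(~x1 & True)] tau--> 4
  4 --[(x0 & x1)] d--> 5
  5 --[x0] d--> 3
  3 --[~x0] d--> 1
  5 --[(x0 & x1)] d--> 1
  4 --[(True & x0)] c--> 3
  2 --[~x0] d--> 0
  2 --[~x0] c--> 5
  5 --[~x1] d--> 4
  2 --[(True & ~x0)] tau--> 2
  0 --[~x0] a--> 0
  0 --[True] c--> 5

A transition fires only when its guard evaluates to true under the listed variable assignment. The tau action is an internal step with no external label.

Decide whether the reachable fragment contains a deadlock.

Answer: DEADLOCK at state 5

Trace:
Reach set: {0,5}
  0: a→0  c→5  [2 exit(s)]
  5: ∅  [STUCK]
trace reaching 5: c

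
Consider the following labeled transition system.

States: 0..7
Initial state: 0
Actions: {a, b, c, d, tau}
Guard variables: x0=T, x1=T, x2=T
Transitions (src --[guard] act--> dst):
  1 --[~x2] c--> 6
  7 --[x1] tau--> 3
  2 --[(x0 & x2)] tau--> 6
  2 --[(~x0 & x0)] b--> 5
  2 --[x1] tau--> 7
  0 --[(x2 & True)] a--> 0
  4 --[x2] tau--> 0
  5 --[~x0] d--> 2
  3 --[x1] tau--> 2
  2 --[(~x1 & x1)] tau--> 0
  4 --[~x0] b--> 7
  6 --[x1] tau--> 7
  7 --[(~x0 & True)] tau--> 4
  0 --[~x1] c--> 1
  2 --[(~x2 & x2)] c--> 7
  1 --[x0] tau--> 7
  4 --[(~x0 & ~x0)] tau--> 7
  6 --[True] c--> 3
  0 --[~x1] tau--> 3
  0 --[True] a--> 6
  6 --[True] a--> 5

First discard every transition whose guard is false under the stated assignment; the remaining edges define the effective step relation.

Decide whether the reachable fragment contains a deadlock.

Reachable = {0,2,3,5,6,7}
  0: a→0  a→6  [2 out]
  2: tau→6  tau→7  [2 out]
  3: tau→2  [1 out]
  5: ∅  [no exit]
  6: a→5  c→3  tau→7  [3 out]
  7: tau→3  [1 out]
Path to 5: a·a

Answer: DEADLOCK at state 5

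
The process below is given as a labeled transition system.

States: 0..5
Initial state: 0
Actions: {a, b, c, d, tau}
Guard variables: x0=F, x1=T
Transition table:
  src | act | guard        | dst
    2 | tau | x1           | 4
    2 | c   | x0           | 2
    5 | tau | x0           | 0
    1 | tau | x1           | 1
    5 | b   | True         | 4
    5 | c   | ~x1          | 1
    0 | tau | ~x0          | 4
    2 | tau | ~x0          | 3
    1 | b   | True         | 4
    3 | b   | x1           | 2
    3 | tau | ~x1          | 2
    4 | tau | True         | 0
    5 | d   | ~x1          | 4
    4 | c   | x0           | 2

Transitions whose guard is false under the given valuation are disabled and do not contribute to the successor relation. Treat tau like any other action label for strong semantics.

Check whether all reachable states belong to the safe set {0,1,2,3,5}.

Answer: INVARIANT VIOLATED at state 4

Trace:
Inv-set: {0,1,2,3,5}
R = {0,4}
  0: safe
  4: VIOLATES
witness against invariant: tau → 4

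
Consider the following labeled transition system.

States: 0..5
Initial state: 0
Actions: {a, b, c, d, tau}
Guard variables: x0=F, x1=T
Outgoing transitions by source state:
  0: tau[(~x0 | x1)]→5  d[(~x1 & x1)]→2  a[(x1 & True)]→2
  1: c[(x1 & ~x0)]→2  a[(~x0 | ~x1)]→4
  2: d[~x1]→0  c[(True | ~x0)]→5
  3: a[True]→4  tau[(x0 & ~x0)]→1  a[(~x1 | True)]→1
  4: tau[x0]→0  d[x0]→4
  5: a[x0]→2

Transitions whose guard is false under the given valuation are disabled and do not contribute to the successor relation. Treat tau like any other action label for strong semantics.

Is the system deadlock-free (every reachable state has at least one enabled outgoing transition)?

Answer: DEADLOCK at state 5

Trace:
R = {0,2,5}
  0: a→2  tau→5  [2 out]
  2: c→5  [1 out]
  5: ∅  [no exit]
witness 5: tau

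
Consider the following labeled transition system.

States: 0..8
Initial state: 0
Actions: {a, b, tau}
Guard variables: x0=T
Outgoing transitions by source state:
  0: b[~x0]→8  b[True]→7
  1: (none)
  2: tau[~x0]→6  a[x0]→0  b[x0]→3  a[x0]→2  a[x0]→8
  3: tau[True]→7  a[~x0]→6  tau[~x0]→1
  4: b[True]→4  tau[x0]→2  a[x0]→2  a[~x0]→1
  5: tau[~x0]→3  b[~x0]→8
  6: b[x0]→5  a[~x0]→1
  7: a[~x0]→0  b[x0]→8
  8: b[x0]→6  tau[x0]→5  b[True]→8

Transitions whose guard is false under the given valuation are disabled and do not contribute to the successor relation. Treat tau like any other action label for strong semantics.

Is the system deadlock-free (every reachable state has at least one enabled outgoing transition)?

Reachable = {0,5,6,7,8}
  0: b→7  [deg 1]
  5: ∅  [deadlock]
  6: b→5  [deg 1]
  7: b→8  [deg 1]
  8: b→6  b→8  tau→5  [deg 3]
trace reaching 5: b·b·tau

Answer: DEADLOCK at state 5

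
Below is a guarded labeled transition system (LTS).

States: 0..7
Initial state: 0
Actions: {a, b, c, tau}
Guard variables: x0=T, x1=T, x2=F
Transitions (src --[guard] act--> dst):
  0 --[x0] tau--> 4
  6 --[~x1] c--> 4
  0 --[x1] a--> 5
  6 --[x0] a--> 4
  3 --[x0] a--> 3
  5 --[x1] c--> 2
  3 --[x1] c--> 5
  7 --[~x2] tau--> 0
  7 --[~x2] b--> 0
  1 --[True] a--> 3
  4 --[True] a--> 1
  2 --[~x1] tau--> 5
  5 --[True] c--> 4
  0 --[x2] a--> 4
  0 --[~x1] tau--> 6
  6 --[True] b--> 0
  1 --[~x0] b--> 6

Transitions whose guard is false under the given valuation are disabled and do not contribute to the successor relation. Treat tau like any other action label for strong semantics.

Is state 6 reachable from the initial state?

Answer: UNREACHABLE

Analysis:
Guard filter leaves 12 enabled edge(s).
L0 = {0}
L1 = {4,5}  total {0,4,5}
L2 = {1,2}  total {0,1,2,4,5}
L3 = {3}  total {0,1,2,3,4,5}
Reach set: {0,1,2,3,4,5}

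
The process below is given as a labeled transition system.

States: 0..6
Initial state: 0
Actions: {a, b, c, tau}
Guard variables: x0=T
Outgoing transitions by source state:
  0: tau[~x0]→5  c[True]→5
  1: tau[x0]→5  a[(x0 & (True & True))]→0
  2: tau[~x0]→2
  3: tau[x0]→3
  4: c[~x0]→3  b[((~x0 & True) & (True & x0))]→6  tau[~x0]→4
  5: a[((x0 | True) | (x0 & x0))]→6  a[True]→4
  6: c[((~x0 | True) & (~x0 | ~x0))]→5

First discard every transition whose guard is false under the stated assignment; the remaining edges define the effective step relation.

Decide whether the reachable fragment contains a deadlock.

Answer: DEADLOCK at state 4

Analysis:
R = {0,4,5,6}
  0: c→5  [deg 1]
  4: ∅  [deadlock]
  5: a→4  a→6  [deg 2]
  6: ∅  [deadlock]
trace reaching 4: c·a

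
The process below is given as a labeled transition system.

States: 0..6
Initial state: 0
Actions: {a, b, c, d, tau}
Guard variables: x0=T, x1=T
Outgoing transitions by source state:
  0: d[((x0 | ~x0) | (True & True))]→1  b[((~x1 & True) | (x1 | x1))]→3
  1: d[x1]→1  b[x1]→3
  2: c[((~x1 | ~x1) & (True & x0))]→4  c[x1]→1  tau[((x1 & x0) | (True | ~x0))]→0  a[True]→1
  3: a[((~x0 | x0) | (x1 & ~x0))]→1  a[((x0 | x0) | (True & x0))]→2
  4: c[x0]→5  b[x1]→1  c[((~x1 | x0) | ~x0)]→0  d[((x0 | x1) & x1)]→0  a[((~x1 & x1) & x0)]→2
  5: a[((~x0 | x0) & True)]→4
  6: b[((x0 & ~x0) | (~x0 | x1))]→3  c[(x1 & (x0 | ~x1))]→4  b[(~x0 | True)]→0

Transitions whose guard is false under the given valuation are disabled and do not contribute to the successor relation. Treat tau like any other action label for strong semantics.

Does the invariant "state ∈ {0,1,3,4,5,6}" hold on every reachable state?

Answer: INVARIANT VIOLATED at state 2

Analysis:
Safe = {0,1,3,4,5,6}
R = {0,1,2,3}
  0: ✓
  1: ✓
  2: VIOLATES
  3: ✓
witness against invariant: b·a → 2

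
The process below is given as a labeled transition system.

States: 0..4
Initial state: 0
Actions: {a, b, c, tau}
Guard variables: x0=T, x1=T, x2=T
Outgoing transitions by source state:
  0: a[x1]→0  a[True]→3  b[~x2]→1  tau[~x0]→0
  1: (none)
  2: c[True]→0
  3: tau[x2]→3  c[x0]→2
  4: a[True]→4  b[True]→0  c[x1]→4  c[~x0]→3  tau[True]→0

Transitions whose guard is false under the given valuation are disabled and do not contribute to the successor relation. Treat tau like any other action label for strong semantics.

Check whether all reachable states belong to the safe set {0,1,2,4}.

Answer: INVARIANT VIOLATED at state 3

Analysis:
Inv-set: {0,1,2,4}
Reachable = {0,2,3}
  0: ok
  2: ok
  3: VIOLATES
witness against invariant: a → 3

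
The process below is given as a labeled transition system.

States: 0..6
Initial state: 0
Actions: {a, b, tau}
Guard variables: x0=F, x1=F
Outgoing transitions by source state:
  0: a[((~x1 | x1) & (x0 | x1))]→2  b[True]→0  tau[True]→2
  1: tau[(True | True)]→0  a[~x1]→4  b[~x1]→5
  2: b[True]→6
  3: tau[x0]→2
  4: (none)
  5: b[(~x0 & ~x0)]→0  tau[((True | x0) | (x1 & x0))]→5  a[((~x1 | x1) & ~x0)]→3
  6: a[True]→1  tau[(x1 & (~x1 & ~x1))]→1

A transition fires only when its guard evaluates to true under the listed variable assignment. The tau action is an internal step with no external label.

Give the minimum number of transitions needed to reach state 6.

Layered search for 6:
  depth 0: {0}
  depth 1: {2}
  depth 2: {6}
6 enters at depth 2; path tau·b

Answer: 2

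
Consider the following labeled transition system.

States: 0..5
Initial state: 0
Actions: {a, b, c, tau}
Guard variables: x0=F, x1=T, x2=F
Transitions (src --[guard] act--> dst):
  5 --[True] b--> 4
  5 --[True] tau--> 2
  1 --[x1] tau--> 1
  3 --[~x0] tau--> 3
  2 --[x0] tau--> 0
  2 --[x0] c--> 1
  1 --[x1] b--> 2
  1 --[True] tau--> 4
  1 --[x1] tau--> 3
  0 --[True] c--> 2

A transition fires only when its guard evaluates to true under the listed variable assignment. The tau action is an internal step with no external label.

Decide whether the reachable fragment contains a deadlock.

Answer: DEADLOCK at state 2

Working:
R = {0,2}
  0: c→2  [1 exit(s)]
  2: ∅  [deadlock]
Path to 2: c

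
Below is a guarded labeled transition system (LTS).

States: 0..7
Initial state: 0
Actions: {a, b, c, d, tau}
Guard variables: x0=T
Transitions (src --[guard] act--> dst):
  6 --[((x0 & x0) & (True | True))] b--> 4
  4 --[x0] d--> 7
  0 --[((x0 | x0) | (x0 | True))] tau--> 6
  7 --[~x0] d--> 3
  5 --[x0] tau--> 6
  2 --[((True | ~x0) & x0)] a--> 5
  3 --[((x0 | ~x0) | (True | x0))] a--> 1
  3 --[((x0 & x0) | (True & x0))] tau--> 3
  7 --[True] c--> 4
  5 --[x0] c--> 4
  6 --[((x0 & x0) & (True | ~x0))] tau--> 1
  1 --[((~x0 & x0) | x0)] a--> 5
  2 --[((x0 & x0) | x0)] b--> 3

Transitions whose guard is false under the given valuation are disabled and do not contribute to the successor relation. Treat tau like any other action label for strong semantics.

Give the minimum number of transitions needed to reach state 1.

Answer: 2

Working:
Breadth-first toward 1:
  Layer 0: {0}
  Layer 1: {6}
  Layer 2: {1,4}
first hit 1 at d=2 via tau·tau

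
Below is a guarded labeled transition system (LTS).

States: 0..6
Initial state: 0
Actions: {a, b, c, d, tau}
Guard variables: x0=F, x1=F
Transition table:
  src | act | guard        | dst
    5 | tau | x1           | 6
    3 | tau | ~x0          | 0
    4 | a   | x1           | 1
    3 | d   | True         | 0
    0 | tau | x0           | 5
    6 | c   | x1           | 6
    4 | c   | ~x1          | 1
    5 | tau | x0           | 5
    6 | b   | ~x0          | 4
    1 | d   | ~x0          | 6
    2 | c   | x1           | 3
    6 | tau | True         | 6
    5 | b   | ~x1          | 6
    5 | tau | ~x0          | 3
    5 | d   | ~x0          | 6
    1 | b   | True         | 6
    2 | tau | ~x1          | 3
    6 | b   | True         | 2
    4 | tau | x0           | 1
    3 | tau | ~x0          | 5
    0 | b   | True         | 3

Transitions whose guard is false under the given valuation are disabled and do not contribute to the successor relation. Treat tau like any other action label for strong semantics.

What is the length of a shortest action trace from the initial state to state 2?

Layered search for 2:
  depth 0: {0}
  depth 1: {3}
  depth 2: {5}
  depth 3: {6}
  depth 4: {2,4}
depth(2)=4, e.g. b·tau·b·b

Answer: 4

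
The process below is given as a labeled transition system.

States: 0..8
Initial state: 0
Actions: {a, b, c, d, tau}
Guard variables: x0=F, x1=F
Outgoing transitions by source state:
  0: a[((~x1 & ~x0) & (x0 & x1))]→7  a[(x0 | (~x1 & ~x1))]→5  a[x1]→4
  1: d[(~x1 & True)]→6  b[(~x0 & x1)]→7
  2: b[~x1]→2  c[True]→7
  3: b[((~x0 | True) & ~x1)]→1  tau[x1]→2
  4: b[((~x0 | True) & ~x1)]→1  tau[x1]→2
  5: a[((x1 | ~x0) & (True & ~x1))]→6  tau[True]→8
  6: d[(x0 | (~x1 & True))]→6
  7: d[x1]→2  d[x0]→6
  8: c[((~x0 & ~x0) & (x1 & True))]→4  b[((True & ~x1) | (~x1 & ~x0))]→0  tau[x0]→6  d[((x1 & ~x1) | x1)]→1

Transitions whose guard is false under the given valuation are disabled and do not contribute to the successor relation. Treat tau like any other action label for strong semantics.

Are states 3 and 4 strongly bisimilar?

Refine partition for ~:
  round 0: {{0,1,2,3,4,5,6,7,8}}
  round 1: {{0},{1,6},{2},{3,4,8},{5},{7}}
  round 2: {{0},{1,6},{2},{3,4},{5},{7},{8}}
7 equivalence class(es) (converged in 3)
class of 3: {3,4}; class of 4: {3,4}

Answer: BISIMILAR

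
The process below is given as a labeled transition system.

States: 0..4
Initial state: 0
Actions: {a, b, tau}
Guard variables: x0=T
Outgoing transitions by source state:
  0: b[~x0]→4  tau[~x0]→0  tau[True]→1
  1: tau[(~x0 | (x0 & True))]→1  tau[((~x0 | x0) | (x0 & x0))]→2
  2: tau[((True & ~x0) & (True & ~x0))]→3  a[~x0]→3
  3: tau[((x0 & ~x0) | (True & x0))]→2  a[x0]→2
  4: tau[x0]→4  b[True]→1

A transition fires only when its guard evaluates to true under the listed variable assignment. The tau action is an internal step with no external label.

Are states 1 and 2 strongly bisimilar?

Answer: NOT BISIMILAR

Trace:
Refine partition for ~:
  round 0: {{0,1,2,3,4}}
  round 1: {{0,1},{2},{3},{4}}
  round 2: {{0},{1},{2},{3},{4}}
Fixed point at round 3; 5 class(es).
[1]={1}  [2]={2}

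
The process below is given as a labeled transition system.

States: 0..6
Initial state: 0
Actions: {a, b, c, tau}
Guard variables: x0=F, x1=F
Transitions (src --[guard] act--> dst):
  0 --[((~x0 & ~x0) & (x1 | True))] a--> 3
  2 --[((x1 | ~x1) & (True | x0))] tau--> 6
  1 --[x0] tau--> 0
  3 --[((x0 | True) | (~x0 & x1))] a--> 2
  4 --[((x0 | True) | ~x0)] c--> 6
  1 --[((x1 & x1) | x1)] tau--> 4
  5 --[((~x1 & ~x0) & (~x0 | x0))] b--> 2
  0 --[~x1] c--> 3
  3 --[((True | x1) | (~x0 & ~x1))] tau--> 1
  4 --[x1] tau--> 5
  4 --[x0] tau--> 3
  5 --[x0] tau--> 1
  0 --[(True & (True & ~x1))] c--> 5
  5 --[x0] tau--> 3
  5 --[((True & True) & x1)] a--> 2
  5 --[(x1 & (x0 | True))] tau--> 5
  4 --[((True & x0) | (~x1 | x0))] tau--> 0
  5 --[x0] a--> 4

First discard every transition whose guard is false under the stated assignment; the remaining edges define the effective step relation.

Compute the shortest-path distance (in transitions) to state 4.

Layered search for 4:
  L0 = {0}
  L1 = {3,5}
  L2 = {1,2}
  L3 = {6}
4 never appears.

Answer: UNREACHABLE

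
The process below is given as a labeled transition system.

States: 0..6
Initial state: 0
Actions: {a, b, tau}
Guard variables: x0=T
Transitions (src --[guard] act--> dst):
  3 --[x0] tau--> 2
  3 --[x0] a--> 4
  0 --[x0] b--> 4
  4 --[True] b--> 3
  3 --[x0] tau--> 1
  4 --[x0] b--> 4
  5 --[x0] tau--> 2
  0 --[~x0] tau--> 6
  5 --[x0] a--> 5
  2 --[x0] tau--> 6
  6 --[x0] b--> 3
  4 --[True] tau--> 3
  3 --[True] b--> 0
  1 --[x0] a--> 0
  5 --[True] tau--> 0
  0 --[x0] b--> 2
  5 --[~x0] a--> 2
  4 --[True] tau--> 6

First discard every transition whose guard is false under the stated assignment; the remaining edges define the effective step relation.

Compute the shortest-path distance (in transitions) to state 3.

Answer: 2

Working:
Layered search for 3:
  L0 = {0}
  L1 = {2,4}
  L2 = {3,6}
first hit 3 at d=2 via b·b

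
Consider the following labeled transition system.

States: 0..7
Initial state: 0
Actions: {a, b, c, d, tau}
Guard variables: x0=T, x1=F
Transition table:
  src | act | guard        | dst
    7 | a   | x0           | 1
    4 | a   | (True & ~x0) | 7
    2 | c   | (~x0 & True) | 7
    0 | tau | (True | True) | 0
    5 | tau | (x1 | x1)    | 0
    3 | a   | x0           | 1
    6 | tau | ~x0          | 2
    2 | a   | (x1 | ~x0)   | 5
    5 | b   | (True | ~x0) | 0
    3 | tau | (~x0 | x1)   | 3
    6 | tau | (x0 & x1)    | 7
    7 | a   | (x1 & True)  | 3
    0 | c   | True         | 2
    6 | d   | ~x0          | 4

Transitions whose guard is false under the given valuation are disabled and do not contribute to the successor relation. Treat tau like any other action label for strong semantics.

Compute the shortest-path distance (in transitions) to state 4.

BFS to 4:
  L0 = {0}
  L1 = {2}
4 never appears.

Answer: UNREACHABLE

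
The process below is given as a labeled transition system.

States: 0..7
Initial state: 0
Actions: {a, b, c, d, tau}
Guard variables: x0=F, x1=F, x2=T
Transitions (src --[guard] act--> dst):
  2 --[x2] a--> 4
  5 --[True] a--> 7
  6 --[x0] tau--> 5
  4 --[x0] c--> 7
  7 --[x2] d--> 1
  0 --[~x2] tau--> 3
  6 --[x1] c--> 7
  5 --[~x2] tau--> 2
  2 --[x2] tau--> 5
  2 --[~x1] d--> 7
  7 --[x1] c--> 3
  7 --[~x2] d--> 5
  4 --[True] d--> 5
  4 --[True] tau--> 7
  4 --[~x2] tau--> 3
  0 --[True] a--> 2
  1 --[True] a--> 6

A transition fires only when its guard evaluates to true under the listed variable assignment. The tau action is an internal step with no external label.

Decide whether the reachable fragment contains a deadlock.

Reach set: {0,1,2,4,5,6,7}
  0: a→2  [deg 1]
  1: a→6  [deg 1]
  2: a→4  d→7  tau→5  [deg 3]
  4: d→5  tau→7  [deg 2]
  5: a→7  [deg 1]
  6: ∅  [deadlock]
  7: d→1  [deg 1]
witness 6: a·d·d·a

Answer: DEADLOCK at state 6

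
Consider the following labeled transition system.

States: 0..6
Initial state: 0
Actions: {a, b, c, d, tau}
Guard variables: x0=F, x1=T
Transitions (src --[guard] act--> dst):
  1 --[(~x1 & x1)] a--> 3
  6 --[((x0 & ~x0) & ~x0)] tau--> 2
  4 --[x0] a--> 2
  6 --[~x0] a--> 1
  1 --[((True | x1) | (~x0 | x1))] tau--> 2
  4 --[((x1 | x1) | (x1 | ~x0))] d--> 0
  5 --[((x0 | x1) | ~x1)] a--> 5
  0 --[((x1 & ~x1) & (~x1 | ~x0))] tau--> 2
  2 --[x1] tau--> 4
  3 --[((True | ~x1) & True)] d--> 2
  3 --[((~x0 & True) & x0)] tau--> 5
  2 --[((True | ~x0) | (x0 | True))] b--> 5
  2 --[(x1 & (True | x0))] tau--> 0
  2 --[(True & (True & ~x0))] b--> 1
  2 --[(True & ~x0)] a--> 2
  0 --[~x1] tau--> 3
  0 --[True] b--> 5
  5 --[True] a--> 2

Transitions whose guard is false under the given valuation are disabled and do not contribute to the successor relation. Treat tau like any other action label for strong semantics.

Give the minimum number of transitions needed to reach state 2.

Layered search for 2:
  depth 0: {0}
  depth 1: {5}
  depth 2: {2}
depth(2)=2, e.g. b·a

Answer: 2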